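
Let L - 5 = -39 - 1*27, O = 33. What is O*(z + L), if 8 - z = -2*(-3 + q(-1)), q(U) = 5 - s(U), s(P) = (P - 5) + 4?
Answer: -1485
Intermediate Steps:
s(P) = -1 + P (s(P) = (-5 + P) + 4 = -1 + P)
q(U) = 6 - U (q(U) = 5 - (-1 + U) = 5 + (1 - U) = 6 - U)
L = -61 (L = 5 + (-39 - 1*27) = 5 + (-39 - 27) = 5 - 66 = -61)
z = 16 (z = 8 - (-2)*(-3 + (6 - 1*(-1))) = 8 - (-2)*(-3 + (6 + 1)) = 8 - (-2)*(-3 + 7) = 8 - (-2)*4 = 8 - 1*(-8) = 8 + 8 = 16)
O*(z + L) = 33*(16 - 61) = 33*(-45) = -1485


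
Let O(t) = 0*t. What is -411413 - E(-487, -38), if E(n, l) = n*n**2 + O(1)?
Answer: 115089890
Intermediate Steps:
O(t) = 0
E(n, l) = n**3 (E(n, l) = n*n**2 + 0 = n**3 + 0 = n**3)
-411413 - E(-487, -38) = -411413 - 1*(-487)**3 = -411413 - 1*(-115501303) = -411413 + 115501303 = 115089890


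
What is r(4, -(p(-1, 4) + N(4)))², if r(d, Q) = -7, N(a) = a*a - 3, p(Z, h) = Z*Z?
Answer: 49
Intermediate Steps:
p(Z, h) = Z²
N(a) = -3 + a² (N(a) = a² - 3 = -3 + a²)
r(4, -(p(-1, 4) + N(4)))² = (-7)² = 49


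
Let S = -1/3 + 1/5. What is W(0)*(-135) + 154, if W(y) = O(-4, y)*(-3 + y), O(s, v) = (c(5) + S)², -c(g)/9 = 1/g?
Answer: 8339/5 ≈ 1667.8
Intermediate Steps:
c(g) = -9/g
S = -2/15 (S = -1*⅓ + 1*(⅕) = -⅓ + ⅕ = -2/15 ≈ -0.13333)
O(s, v) = 841/225 (O(s, v) = (-9/5 - 2/15)² = (-29/15)² = 841/225)
W(y) = -841/75 + 841*y/225 (W(y) = 841*(-3 + y)/225 = -841/75 + 841*y/225)
W(0)*(-135) + 154 = (-841/75 + (841/225)*0)*(-135) + 154 = (-841/75 + 0)*(-135) + 154 = -841/75*(-135) + 154 = 7569/5 + 154 = 8339/5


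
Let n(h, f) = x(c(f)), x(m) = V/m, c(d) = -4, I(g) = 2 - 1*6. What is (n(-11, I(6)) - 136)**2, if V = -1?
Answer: 294849/16 ≈ 18428.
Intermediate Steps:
I(g) = -4 (I(g) = 2 - 6 = -4)
x(m) = -1/m
n(h, f) = 1/4 (n(h, f) = -1/(-4) = -1*(-1/4) = 1/4)
(n(-11, I(6)) - 136)**2 = (1/4 - 136)**2 = (-543/4)**2 = 294849/16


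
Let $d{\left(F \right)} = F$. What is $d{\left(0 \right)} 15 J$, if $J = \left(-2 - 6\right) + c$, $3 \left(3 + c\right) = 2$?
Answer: $0$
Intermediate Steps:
$c = - \frac{7}{3}$ ($c = -3 + \frac{1}{3} \cdot 2 = -3 + \frac{2}{3} = - \frac{7}{3} \approx -2.3333$)
$J = - \frac{31}{3}$ ($J = \left(-2 - 6\right) - \frac{7}{3} = -8 - \frac{7}{3} = - \frac{31}{3} \approx -10.333$)
$d{\left(0 \right)} 15 J = 0 \cdot 15 \left(- \frac{31}{3}\right) = 0 \left(- \frac{31}{3}\right) = 0$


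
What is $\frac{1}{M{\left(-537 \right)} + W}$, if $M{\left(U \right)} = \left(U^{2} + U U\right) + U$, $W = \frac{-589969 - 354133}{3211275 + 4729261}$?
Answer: $\frac{3970268}{2287671919817} \approx 1.7355 \cdot 10^{-6}$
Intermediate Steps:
$W = - \frac{472051}{3970268}$ ($W = - \frac{944102}{7940536} = \left(-944102\right) \frac{1}{7940536} = - \frac{472051}{3970268} \approx -0.1189$)
$M{\left(U \right)} = U + 2 U^{2}$ ($M{\left(U \right)} = \left(U^{2} + U^{2}\right) + U = 2 U^{2} + U = U + 2 U^{2}$)
$\frac{1}{M{\left(-537 \right)} + W} = \frac{1}{- 537 \left(1 + 2 \left(-537\right)\right) - \frac{472051}{3970268}} = \frac{1}{- 537 \left(1 - 1074\right) - \frac{472051}{3970268}} = \frac{1}{\left(-537\right) \left(-1073\right) - \frac{472051}{3970268}} = \frac{1}{576201 - \frac{472051}{3970268}} = \frac{1}{\frac{2287671919817}{3970268}} = \frac{3970268}{2287671919817}$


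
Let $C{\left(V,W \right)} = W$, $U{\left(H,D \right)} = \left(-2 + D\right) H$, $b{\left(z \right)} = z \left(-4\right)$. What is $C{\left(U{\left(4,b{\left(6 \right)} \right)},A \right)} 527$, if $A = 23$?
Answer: $12121$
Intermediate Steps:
$b{\left(z \right)} = - 4 z$
$U{\left(H,D \right)} = H \left(-2 + D\right)$
$C{\left(U{\left(4,b{\left(6 \right)} \right)},A \right)} 527 = 23 \cdot 527 = 12121$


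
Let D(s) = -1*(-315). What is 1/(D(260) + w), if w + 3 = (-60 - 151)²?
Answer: 1/44833 ≈ 2.2305e-5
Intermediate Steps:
D(s) = 315
w = 44518 (w = -3 + (-60 - 151)² = -3 + (-211)² = -3 + 44521 = 44518)
1/(D(260) + w) = 1/(315 + 44518) = 1/44833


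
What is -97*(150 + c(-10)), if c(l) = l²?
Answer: -24250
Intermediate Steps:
-97*(150 + c(-10)) = -97*(150 + (-10)²) = -97*(150 + 100) = -97*250 = -24250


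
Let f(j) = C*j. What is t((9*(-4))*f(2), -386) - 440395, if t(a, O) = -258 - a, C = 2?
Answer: -440509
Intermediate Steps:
f(j) = 2*j
t((9*(-4))*f(2), -386) - 440395 = (-258 - 9*(-4)*2*2) - 440395 = (-258 - (-36)*4) - 440395 = (-258 - 1*(-144)) - 440395 = (-258 + 144) - 440395 = -114 - 440395 = -440509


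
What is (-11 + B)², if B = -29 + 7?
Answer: 1089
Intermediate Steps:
B = -22
(-11 + B)² = (-11 - 22)² = (-33)² = 1089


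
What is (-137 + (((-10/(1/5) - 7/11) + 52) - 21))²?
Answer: 2968729/121 ≈ 24535.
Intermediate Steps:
(-137 + (((-10/(1/5) - 7/11) + 52) - 21))² = (-137 + (((-10/⅕ - 7*1/11) + 52) - 21))² = (-137 + (((-10*5 - 7/11) + 52) - 21))² = (-137 + (((-50 - 7/11) + 52) - 21))² = (-137 + ((-557/11 + 52) - 21))² = (-137 + (15/11 - 21))² = (-137 - 216/11)² = (-1723/11)² = 2968729/121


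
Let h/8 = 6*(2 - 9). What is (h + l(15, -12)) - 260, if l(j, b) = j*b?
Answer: -776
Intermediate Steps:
l(j, b) = b*j
h = -336 (h = 8*(6*(2 - 9)) = 8*(6*(-7)) = 8*(-42) = -336)
(h + l(15, -12)) - 260 = (-336 - 12*15) - 260 = (-336 - 180) - 260 = -516 - 260 = -776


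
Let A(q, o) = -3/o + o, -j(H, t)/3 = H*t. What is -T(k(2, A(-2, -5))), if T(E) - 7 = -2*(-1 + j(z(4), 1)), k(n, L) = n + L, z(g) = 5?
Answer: -39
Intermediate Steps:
j(H, t) = -3*H*t
A(q, o) = o - 3/o
k(n, L) = L + n
T(E) = 39 (T(E) = 7 - 2*(-1 - 3*5*1) = 7 - 2*(-1 - 15) = 7 - 2*(-16) = 7 + 32 = 39)
-T(k(2, A(-2, -5))) = -1*39 = -39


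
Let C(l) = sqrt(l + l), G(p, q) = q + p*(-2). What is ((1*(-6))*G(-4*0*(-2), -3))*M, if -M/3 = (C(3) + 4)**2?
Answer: -1188 - 432*sqrt(6) ≈ -2246.2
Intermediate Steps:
G(p, q) = q - 2*p
C(l) = sqrt(2)*sqrt(l) (C(l) = sqrt(2*l) = sqrt(2)*sqrt(l))
M = -3*(4 + sqrt(6))**2 (M = -3*(sqrt(2)*sqrt(3) + 4)**2 = -3*(sqrt(6) + 4)**2 = -3*(4 + sqrt(6))**2 ≈ -124.79)
((1*(-6))*G(-4*0*(-2), -3))*M = ((1*(-6))*(-3 - 2*(-4*0)*(-2)))*(-66 - 24*sqrt(6)) = (-6*(-3 - 0*(-2)))*(-66 - 24*sqrt(6)) = (-6*(-3 - 2*0))*(-66 - 24*sqrt(6)) = (-6*(-3 + 0))*(-66 - 24*sqrt(6)) = (-6*(-3))*(-66 - 24*sqrt(6)) = 18*(-66 - 24*sqrt(6)) = -1188 - 432*sqrt(6)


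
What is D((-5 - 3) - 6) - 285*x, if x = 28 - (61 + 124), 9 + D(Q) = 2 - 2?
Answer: 44736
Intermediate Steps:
D(Q) = -9 (D(Q) = -9 + (2 - 2) = -9 + 0 = -9)
x = -157 (x = 28 - 1*185 = 28 - 185 = -157)
D((-5 - 3) - 6) - 285*x = -9 - 285*(-157) = -9 + 44745 = 44736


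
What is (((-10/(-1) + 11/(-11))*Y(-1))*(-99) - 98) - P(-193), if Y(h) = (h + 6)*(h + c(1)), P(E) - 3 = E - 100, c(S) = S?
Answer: 192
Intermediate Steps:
P(E) = -97 + E (P(E) = 3 + (E - 100) = 3 + (-100 + E) = -97 + E)
Y(h) = (1 + h)*(6 + h) (Y(h) = (h + 6)*(h + 1) = (6 + h)*(1 + h) = (1 + h)*(6 + h))
(((-10/(-1) + 11/(-11))*Y(-1))*(-99) - 98) - P(-193) = (((-10/(-1) + 11/(-11))*(6 + (-1)² + 7*(-1)))*(-99) - 98) - (-97 - 193) = (((-10*(-1) + 11*(-1/11))*(6 + 1 - 7))*(-99) - 98) - 1*(-290) = (((10 - 1)*0)*(-99) - 98) + 290 = ((9*0)*(-99) - 98) + 290 = (0*(-99) - 98) + 290 = (0 - 98) + 290 = -98 + 290 = 192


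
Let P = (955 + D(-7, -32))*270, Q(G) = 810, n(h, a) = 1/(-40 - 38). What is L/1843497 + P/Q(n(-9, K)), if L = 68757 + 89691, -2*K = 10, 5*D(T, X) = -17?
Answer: 974859494/3072495 ≈ 317.29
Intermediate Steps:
D(T, X) = -17/5 (D(T, X) = (1/5)*(-17) = -17/5)
K = -5 (K = -1/2*10 = -5)
n(h, a) = -1/78 (n(h, a) = 1/(-78) = -1/78)
P = 256932 (P = (955 - 17/5)*270 = (4758/5)*270 = 256932)
L = 158448
L/1843497 + P/Q(n(-9, K)) = 158448/1843497 + 256932/810 = 158448*(1/1843497) + 256932*(1/810) = 52816/614499 + 1586/5 = 974859494/3072495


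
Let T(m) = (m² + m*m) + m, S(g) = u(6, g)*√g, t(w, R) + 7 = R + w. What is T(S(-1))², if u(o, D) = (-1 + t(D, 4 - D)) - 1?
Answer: 2475 + 500*I ≈ 2475.0 + 500.0*I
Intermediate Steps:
t(w, R) = -7 + R + w (t(w, R) = -7 + (R + w) = -7 + R + w)
u(o, D) = -5 (u(o, D) = (-1 + (-7 + (4 - D) + D)) - 1 = (-1 - 3) - 1 = -4 - 1 = -5)
S(g) = -5*√g
T(m) = m + 2*m² (T(m) = (m² + m²) + m = 2*m² + m = m + 2*m²)
T(S(-1))² = ((-5*I)*(1 + 2*(-5*I)))² = ((-5*I)*(1 - 10*I))² = (-5*I*(1 - 10*I))² = -25*(1 - 10*I)²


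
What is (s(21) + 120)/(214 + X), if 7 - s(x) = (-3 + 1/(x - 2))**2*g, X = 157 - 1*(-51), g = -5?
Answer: 61527/152342 ≈ 0.40387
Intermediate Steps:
X = 208 (X = 157 + 51 = 208)
s(x) = 7 + 5*(-3 + 1/(-2 + x))**2 (s(x) = 7 - (-3 + 1/(x - 2))**2*(-5) = 7 - (-3 + 1/(-2 + x))**2*(-5) = 7 - (-5)*(-3 + 1/(-2 + x))**2 = 7 + 5*(-3 + 1/(-2 + x))**2)
(s(21) + 120)/(214 + X) = ((273 - 238*21 + 52*21**2)/(4 + 21**2 - 4*21) + 120)/(214 + 208) = ((273 - 4998 + 52*441)/(4 + 441 - 84) + 120)/422 = ((273 - 4998 + 22932)/361 + 120)*(1/422) = ((1/361)*18207 + 120)*(1/422) = (18207/361 + 120)*(1/422) = (61527/361)*(1/422) = 61527/152342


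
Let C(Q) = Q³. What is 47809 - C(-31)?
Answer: 77600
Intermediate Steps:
47809 - C(-31) = 47809 - 1*(-31)³ = 47809 - 1*(-29791) = 47809 + 29791 = 77600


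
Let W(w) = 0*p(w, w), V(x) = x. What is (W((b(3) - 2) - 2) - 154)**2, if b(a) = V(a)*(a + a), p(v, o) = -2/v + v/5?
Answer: 23716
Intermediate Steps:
p(v, o) = -2/v + v/5 (p(v, o) = -2/v + v*(1/5) = -2/v + v/5)
b(a) = 2*a**2 (b(a) = a*(a + a) = a*(2*a) = 2*a**2)
W(w) = 0 (W(w) = 0*(-2/w + w/5) = 0)
(W((b(3) - 2) - 2) - 154)**2 = (0 - 154)**2 = (-154)**2 = 23716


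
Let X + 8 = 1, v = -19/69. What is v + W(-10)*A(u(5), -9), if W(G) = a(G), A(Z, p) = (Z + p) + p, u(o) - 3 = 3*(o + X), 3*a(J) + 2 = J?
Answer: 5777/69 ≈ 83.725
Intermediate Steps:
v = -19/69 (v = -19*1/69 = -19/69 ≈ -0.27536)
X = -7 (X = -8 + 1 = -7)
a(J) = -⅔ + J/3
u(o) = -18 + 3*o (u(o) = 3 + 3*(o - 7) = 3 + 3*(-7 + o) = 3 + (-21 + 3*o) = -18 + 3*o)
A(Z, p) = Z + 2*p
W(G) = -⅔ + G/3
v + W(-10)*A(u(5), -9) = -19/69 + (-⅔ + (⅓)*(-10))*((-18 + 3*5) + 2*(-9)) = -19/69 + (-⅔ - 10/3)*((-18 + 15) - 18) = -19/69 - 4*(-3 - 18) = -19/69 - 4*(-21) = -19/69 + 84 = 5777/69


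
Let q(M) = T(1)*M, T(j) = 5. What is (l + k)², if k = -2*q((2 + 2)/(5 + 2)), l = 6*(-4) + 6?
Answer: 27556/49 ≈ 562.37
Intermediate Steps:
l = -18 (l = -24 + 6 = -18)
q(M) = 5*M
k = -40/7 (k = -10*(2 + 2)/(5 + 2) = -10*4/7 = -2*20/7 = -40/7 ≈ -5.7143)
(l + k)² = (-18 - 40/7)² = (-166/7)² = 27556/49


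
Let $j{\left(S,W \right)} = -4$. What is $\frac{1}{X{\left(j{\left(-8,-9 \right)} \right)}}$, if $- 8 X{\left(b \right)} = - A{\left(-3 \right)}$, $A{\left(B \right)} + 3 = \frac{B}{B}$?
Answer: $-4$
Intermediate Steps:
$A{\left(B \right)} = -2$ ($A{\left(B \right)} = -3 + \frac{B}{B} = -3 + 1 = -2$)
$X{\left(b \right)} = - \frac{1}{4}$ ($X{\left(b \right)} = - \frac{\left(-1\right) \left(-2\right)}{8} = \left(- \frac{1}{8}\right) 2 = - \frac{1}{4}$)
$\frac{1}{X{\left(j{\left(-8,-9 \right)} \right)}} = \frac{1}{- \frac{1}{4}} = -4$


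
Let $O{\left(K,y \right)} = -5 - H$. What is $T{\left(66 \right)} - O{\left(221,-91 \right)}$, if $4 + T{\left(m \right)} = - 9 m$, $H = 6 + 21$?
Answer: $-566$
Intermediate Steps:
$H = 27$
$T{\left(m \right)} = -4 - 9 m$
$O{\left(K,y \right)} = -32$ ($O{\left(K,y \right)} = -5 - 27 = -32$)
$T{\left(66 \right)} - O{\left(221,-91 \right)} = \left(-4 - 594\right) - -32 = \left(-4 - 594\right) + 32 = -598 + 32 = -566$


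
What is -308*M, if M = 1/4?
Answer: -77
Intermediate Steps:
M = ¼ ≈ 0.25000
-308*M = -308*¼ = -77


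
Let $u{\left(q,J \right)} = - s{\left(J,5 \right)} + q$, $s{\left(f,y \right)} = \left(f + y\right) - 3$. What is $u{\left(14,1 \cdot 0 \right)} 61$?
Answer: $732$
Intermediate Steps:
$s{\left(f,y \right)} = -3 + f + y$
$u{\left(q,J \right)} = -2 + q - J$ ($u{\left(q,J \right)} = - (-3 + J + 5) + q = - (2 + J) + q = \left(-2 - J\right) + q = -2 + q - J$)
$u{\left(14,1 \cdot 0 \right)} 61 = \left(-2 + 14 - 1 \cdot 0\right) 61 = \left(-2 + 14 - 0\right) 61 = \left(-2 + 14 + 0\right) 61 = 12 \cdot 61 = 732$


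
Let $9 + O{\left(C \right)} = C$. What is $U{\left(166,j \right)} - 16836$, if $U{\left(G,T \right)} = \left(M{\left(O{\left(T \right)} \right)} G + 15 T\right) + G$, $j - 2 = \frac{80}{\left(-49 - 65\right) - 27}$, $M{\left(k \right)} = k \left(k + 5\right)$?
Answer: $- \frac{266870876}{19881} \approx -13423.0$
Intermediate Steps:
$O{\left(C \right)} = -9 + C$
$M{\left(k \right)} = k \left(5 + k\right)$
$j = \frac{202}{141}$ ($j = 2 + \frac{80}{\left(-49 - 65\right) - 27} = 2 + \frac{80}{-114 - 27} = 2 + \frac{80}{-141} = 2 + 80 \left(- \frac{1}{141}\right) = 2 - \frac{80}{141} = \frac{202}{141} \approx 1.4326$)
$U{\left(G,T \right)} = G + 15 T + G \left(-9 + T\right) \left(-4 + T\right)$ ($U{\left(G,T \right)} = \left(\left(-9 + T\right) \left(5 + \left(-9 + T\right)\right) G + 15 T\right) + G = \left(\left(-9 + T\right) \left(-4 + T\right) G + 15 T\right) + G = \left(G \left(-9 + T\right) \left(-4 + T\right) + 15 T\right) + G = \left(15 T + G \left(-9 + T\right) \left(-4 + T\right)\right) + G = G + 15 T + G \left(-9 + T\right) \left(-4 + T\right)$)
$U{\left(166,j \right)} - 16836 = \left(166 + 15 \cdot \frac{202}{141} + 166 \left(-9 + \frac{202}{141}\right) \left(-4 + \frac{202}{141}\right)\right) - 16836 = \left(166 + \frac{1010}{47} + 166 \left(- \frac{1067}{141}\right) \left(- \frac{362}{141}\right)\right) - 16836 = \left(166 + \frac{1010}{47} + \frac{64118164}{19881}\right) - 16836 = \frac{67845640}{19881} - 16836 = - \frac{266870876}{19881}$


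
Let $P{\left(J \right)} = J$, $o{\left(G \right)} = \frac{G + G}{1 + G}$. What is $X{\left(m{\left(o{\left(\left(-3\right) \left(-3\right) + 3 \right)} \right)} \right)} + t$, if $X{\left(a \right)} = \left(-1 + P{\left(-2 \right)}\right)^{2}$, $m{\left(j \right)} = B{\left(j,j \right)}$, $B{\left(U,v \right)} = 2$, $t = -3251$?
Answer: $-3242$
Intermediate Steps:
$o{\left(G \right)} = \frac{2 G}{1 + G}$
$m{\left(j \right)} = 2$
$X{\left(a \right)} = 9$ ($X{\left(a \right)} = \left(-1 - 2\right)^{2} = \left(-3\right)^{2} = 9$)
$X{\left(m{\left(o{\left(\left(-3\right) \left(-3\right) + 3 \right)} \right)} \right)} + t = 9 - 3251 = -3242$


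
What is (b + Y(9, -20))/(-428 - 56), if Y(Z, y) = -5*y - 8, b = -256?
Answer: 41/121 ≈ 0.33884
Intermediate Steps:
Y(Z, y) = -8 - 5*y
(b + Y(9, -20))/(-428 - 56) = (-256 + (-8 - 5*(-20)))/(-428 - 56) = (-256 + (-8 + 100))/(-484) = (-256 + 92)*(-1/484) = -164*(-1/484) = 41/121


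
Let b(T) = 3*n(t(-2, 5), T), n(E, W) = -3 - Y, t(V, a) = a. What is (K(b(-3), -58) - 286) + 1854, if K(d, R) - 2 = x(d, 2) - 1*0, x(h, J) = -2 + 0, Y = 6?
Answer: 1568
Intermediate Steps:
n(E, W) = -9 (n(E, W) = -3 - 1*6 = -3 - 6 = -9)
x(h, J) = -2
b(T) = -27 (b(T) = 3*(-9) = -27)
K(d, R) = 0 (K(d, R) = 2 + (-2 - 1*0) = 2 + (-2 + 0) = 2 - 2 = 0)
(K(b(-3), -58) - 286) + 1854 = (0 - 286) + 1854 = -286 + 1854 = 1568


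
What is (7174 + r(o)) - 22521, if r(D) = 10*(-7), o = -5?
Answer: -15417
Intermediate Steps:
r(D) = -70
(7174 + r(o)) - 22521 = (7174 - 70) - 22521 = 7104 - 22521 = -15417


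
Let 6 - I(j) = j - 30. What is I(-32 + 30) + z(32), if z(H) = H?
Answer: 70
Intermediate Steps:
I(j) = 36 - j (I(j) = 6 - (j - 30) = 6 - (-30 + j) = 6 + (30 - j) = 36 - j)
I(-32 + 30) + z(32) = (36 - (-32 + 30)) + 32 = (36 - 1*(-2)) + 32 = (36 + 2) + 32 = 38 + 32 = 70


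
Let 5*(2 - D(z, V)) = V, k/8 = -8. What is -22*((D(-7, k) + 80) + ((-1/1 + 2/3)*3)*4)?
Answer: -9988/5 ≈ -1997.6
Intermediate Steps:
k = -64 (k = 8*(-8) = -64)
D(z, V) = 2 - V/5
-22*((D(-7, k) + 80) + ((-1/1 + 2/3)*3)*4) = -22*(((2 - 1/5*(-64)) + 80) + ((-1/1 + 2/3)*3)*4) = -22*(((2 + 64/5) + 80) + ((-1*1 + 2*(1/3))*3)*4) = -22*((74/5 + 80) + ((-1 + 2/3)*3)*4) = -22*(474/5 - 1/3*3*4) = -22*(474/5 - 1*4) = -22*(474/5 - 4) = -22*454/5 = -9988/5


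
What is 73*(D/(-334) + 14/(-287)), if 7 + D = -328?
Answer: 953891/13694 ≈ 69.658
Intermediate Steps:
D = -335 (D = -7 - 328 = -335)
73*(D/(-334) + 14/(-287)) = 73*(-335/(-334) + 14/(-287)) = 73*(-335*(-1/334) + 14*(-1/287)) = 73*(335/334 - 2/41) = 73*(13067/13694) = 953891/13694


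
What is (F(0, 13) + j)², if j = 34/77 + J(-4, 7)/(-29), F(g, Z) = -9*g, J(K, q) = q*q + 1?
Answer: 8202496/4986289 ≈ 1.6450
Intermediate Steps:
J(K, q) = 1 + q² (J(K, q) = q² + 1 = 1 + q²)
j = -2864/2233 (j = 34/77 + (1 + 7²)/(-29) = 34*(1/77) + (1 + 49)*(-1/29) = 34/77 + 50*(-1/29) = 34/77 - 50/29 = -2864/2233 ≈ -1.2826)
(F(0, 13) + j)² = (-9*0 - 2864/2233)² = (0 - 2864/2233)² = (-2864/2233)² = 8202496/4986289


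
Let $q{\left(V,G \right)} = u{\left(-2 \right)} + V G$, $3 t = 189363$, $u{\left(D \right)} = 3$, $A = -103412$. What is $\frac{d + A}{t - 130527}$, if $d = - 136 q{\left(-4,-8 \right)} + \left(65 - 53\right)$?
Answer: $\frac{54080}{33703} \approx 1.6046$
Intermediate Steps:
$t = 63121$ ($t = \frac{1}{3} \cdot 189363 = 63121$)
$q{\left(V,G \right)} = 3 + G V$ ($q{\left(V,G \right)} = 3 + V G = 3 + G V$)
$d = -4748$ ($d = - 136 \left(3 - -32\right) + \left(65 - 53\right) = - 136 \left(3 + 32\right) + \left(65 - 53\right) = \left(-136\right) 35 + 12 = -4760 + 12 = -4748$)
$\frac{d + A}{t - 130527} = \frac{-4748 - 103412}{63121 - 130527} = - \frac{108160}{-67406} = \left(-108160\right) \left(- \frac{1}{67406}\right) = \frac{54080}{33703}$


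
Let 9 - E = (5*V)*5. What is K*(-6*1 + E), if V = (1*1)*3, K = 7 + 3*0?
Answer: -504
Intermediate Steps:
K = 7 (K = 7 + 0 = 7)
V = 3 (V = 1*3 = 3)
E = -66 (E = 9 - 5*3*5 = 9 - 15*5 = 9 - 1*75 = 9 - 75 = -66)
K*(-6*1 + E) = 7*(-6*1 - 66) = 7*(-6 - 66) = 7*(-72) = -504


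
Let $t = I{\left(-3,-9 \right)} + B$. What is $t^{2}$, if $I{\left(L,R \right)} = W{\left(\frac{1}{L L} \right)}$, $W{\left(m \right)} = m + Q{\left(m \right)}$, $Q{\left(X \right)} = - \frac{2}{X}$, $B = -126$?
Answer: $\frac{1677025}{81} \approx 20704.0$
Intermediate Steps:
$W{\left(m \right)} = m - \frac{2}{m}$
$I{\left(L,R \right)} = \frac{1}{L^{2}} - 2 L^{2}$ ($I{\left(L,R \right)} = \frac{1}{L L} - \frac{2}{\frac{1}{L L}} = \frac{1}{L^{2}} - \frac{2}{\frac{1}{L^{2}}} = \frac{1}{L^{2}} - 2 L^{2}$)
$t = - \frac{1295}{9}$ ($t = \frac{1 - 2 \left(-3\right)^{4}}{9} - 126 = \frac{1 - 162}{9} - 126 = \frac{1}{9} \left(-161\right) - 126 = - \frac{161}{9} - 126 = - \frac{1295}{9} \approx -143.89$)
$t^{2} = \left(- \frac{1295}{9}\right)^{2} = \frac{1677025}{81}$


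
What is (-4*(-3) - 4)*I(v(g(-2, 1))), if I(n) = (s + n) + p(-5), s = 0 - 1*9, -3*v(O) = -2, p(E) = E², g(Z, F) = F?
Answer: 400/3 ≈ 133.33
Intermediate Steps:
v(O) = ⅔ (v(O) = -⅓*(-2) = ⅔)
s = -9 (s = 0 - 9 = -9)
I(n) = 16 + n (I(n) = (-9 + n) + (-5)² = (-9 + n) + 25 = 16 + n)
(-4*(-3) - 4)*I(v(g(-2, 1))) = (-4*(-3) - 4)*(16 + ⅔) = (12 - 4)*(50/3) = 8*(50/3) = 400/3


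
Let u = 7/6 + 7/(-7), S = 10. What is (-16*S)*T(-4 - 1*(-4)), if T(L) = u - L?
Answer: -80/3 ≈ -26.667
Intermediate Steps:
u = ⅙ (u = 7*(⅙) + 7*(-⅐) = 7/6 - 1 = ⅙ ≈ 0.16667)
T(L) = ⅙ - L
(-16*S)*T(-4 - 1*(-4)) = (-16*10)*(⅙ - (-4 - 1*(-4))) = -160*(⅙ - (-4 + 4)) = -160*(⅙ - 1*0) = -160*(⅙ + 0) = -160*⅙ = -80/3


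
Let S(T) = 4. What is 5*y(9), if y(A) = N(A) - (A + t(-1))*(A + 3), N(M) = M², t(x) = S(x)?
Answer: -375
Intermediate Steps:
t(x) = 4
y(A) = A² - (3 + A)*(4 + A) (y(A) = A² - (A + 4)*(A + 3) = A² - (4 + A)*(3 + A) = A² - (3 + A)*(4 + A))
5*y(9) = 5*(-12 - 7*9) = 5*(-12 - 63) = 5*(-75) = -375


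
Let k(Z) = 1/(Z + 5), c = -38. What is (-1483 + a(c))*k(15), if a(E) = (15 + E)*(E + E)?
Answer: 53/4 ≈ 13.250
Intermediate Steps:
a(E) = 2*E*(15 + E) (a(E) = (15 + E)*(2*E) = 2*E*(15 + E))
k(Z) = 1/(5 + Z)
(-1483 + a(c))*k(15) = (-1483 + 2*(-38)*(15 - 38))/(5 + 15) = (-1483 + 2*(-38)*(-23))/20 = (-1483 + 1748)*(1/20) = 265*(1/20) = 53/4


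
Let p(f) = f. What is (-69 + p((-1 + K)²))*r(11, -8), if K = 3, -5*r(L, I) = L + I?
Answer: 39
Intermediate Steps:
r(L, I) = -I/5 - L/5 (r(L, I) = -(L + I)/5 = -(I + L)/5 = -I/5 - L/5)
(-69 + p((-1 + K)²))*r(11, -8) = (-69 + (-1 + 3)²)*(-⅕*(-8) - ⅕*11) = (-69 + 2²)*(8/5 - 11/5) = (-69 + 4)*(-⅗) = -65*(-⅗) = 39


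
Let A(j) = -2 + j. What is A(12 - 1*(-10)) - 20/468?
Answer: 2335/117 ≈ 19.957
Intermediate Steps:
A(12 - 1*(-10)) - 20/468 = (-2 + (12 - 1*(-10))) - 20/468 = (-2 + (12 + 10)) - 20*1/468 = (-2 + 22) - 5/117 = 20 - 5/117 = 2335/117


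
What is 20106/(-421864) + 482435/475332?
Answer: 12122808353/12532841178 ≈ 0.96728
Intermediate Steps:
20106/(-421864) + 482435/475332 = 20106*(-1/421864) + 482435*(1/475332) = -10053/210932 + 482435/475332 = 12122808353/12532841178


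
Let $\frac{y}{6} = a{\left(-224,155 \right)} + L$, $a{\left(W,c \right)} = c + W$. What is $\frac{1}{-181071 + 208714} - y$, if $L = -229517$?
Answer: $\frac{38078674789}{27643} \approx 1.3775 \cdot 10^{6}$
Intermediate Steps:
$a{\left(W,c \right)} = W + c$
$y = -1377516$ ($y = 6 \left(\left(-224 + 155\right) - 229517\right) = 6 \left(-69 - 229517\right) = 6 \left(-229586\right) = -1377516$)
$\frac{1}{-181071 + 208714} - y = \frac{1}{-181071 + 208714} - -1377516 = \frac{1}{27643} + 1377516 = \frac{38078674789}{27643}$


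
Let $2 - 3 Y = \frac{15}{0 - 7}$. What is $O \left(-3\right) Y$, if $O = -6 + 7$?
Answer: $- \frac{29}{7} \approx -4.1429$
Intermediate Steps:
$Y = \frac{29}{21}$ ($Y = \frac{2}{3} - \frac{15 \frac{1}{0 - 7}}{3} = \frac{2}{3} - \frac{15 \frac{1}{-7}}{3} = \frac{2}{3} - \frac{15 \left(- \frac{1}{7}\right)}{3} = \frac{2}{3} - - \frac{5}{7} = \frac{2}{3} + \frac{5}{7} = \frac{29}{21} \approx 1.381$)
$O = 1$
$O \left(-3\right) Y = 1 \left(-3\right) \frac{29}{21} = \left(-3\right) \frac{29}{21} = - \frac{29}{7}$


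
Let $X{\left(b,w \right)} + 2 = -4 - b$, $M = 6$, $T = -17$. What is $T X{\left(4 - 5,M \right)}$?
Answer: $85$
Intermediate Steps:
$X{\left(b,w \right)} = -6 - b$ ($X{\left(b,w \right)} = -2 - \left(4 + b\right) = -6 - b$)
$T X{\left(4 - 5,M \right)} = - 17 \left(-6 - \left(4 - 5\right)\right) = - 17 \left(-6 - -1\right) = - 17 \left(-6 + 1\right) = \left(-17\right) \left(-5\right) = 85$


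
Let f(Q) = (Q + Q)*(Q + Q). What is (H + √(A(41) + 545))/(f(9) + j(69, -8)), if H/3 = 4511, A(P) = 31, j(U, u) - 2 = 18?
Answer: 13557/344 ≈ 39.410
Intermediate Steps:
j(U, u) = 20 (j(U, u) = 2 + 18 = 20)
f(Q) = 4*Q² (f(Q) = (2*Q)*(2*Q) = 4*Q²)
H = 13533 (H = 3*4511 = 13533)
(H + √(A(41) + 545))/(f(9) + j(69, -8)) = (13533 + √(31 + 545))/(4*9² + 20) = (13533 + √576)/(4*81 + 20) = (13533 + 24)/(324 + 20) = 13557/344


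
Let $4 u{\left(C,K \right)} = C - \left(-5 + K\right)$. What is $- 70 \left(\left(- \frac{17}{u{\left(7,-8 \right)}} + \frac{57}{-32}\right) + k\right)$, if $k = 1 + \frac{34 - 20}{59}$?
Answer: $\frac{260617}{944} \approx 276.08$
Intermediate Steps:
$u{\left(C,K \right)} = \frac{5}{4} - \frac{K}{4} + \frac{C}{4}$ ($u{\left(C,K \right)} = \frac{C - \left(-5 + K\right)}{4} = \frac{5 + C - K}{4} = \frac{5}{4} - \frac{K}{4} + \frac{C}{4}$)
$k = \frac{73}{59}$ ($k = 1 + \left(34 - 20\right) \frac{1}{59} = 1 + 14 \cdot \frac{1}{59} = 1 + \frac{14}{59} = \frac{73}{59} \approx 1.2373$)
$- 70 \left(\left(- \frac{17}{u{\left(7,-8 \right)}} + \frac{57}{-32}\right) + k\right) = - 70 \left(\left(- \frac{17}{\frac{5}{4} - -2 + \frac{1}{4} \cdot 7} + \frac{57}{-32}\right) + \frac{73}{59}\right) = - 70 \left(\left(- \frac{17}{\frac{5}{4} + 2 + \frac{7}{4}} + 57 \left(- \frac{1}{32}\right)\right) + \frac{73}{59}\right) = - 70 \left(\left(- \frac{17}{5} - \frac{57}{32}\right) + \frac{73}{59}\right) = - 70 \left(- \frac{829}{160} + \frac{73}{59}\right) = \left(-70\right) \left(- \frac{37231}{9440}\right) = \frac{260617}{944}$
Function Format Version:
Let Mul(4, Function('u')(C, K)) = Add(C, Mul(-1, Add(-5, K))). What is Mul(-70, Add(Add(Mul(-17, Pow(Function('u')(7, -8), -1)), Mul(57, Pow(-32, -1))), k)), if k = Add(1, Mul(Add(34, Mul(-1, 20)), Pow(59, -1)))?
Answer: Rational(260617, 944) ≈ 276.08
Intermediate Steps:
Function('u')(C, K) = Add(Rational(5, 4), Mul(Rational(-1, 4), K), Mul(Rational(1, 4), C)) (Function('u')(C, K) = Mul(Rational(1, 4), Add(C, Mul(-1, Add(-5, K)))) = Mul(Rational(1, 4), Add(C, Add(5, Mul(-1, K)))) = Mul(Rational(1, 4), Add(5, C, Mul(-1, K))) = Add(Rational(5, 4), Mul(Rational(-1, 4), K), Mul(Rational(1, 4), C)))
k = Rational(73, 59) (k = Add(1, Mul(Add(34, -20), Rational(1, 59))) = Add(1, Mul(14, Rational(1, 59))) = Add(1, Rational(14, 59)) = Rational(73, 59) ≈ 1.2373)
Mul(-70, Add(Add(Mul(-17, Pow(Function('u')(7, -8), -1)), Mul(57, Pow(-32, -1))), k)) = Mul(-70, Add(Add(Mul(-17, Pow(Add(Rational(5, 4), Mul(Rational(-1, 4), -8), Mul(Rational(1, 4), 7)), -1)), Mul(57, Pow(-32, -1))), Rational(73, 59))) = Mul(-70, Add(Add(Mul(-17, Pow(Add(Rational(5, 4), 2, Rational(7, 4)), -1)), Mul(57, Rational(-1, 32))), Rational(73, 59))) = Mul(-70, Add(Add(Mul(-17, Pow(5, -1)), Rational(-57, 32)), Rational(73, 59))) = Mul(-70, Add(Add(Mul(-17, Rational(1, 5)), Rational(-57, 32)), Rational(73, 59))) = Mul(-70, Add(Add(Rational(-17, 5), Rational(-57, 32)), Rational(73, 59))) = Mul(-70, Add(Rational(-829, 160), Rational(73, 59))) = Mul(-70, Rational(-37231, 9440)) = Rational(260617, 944)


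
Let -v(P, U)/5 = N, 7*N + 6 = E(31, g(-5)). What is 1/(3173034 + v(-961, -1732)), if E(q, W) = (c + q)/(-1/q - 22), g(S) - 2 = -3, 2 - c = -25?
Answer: 4781/15170305034 ≈ 3.1516e-7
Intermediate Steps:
c = 27 (c = 2 - 1*(-25) = 2 + 25 = 27)
g(S) = -1 (g(S) = 2 - 3 = -1)
E(q, W) = (27 + q)/(-22 - 1/q) (E(q, W) = (27 + q)/(-1/q - 22) = (27 + q)/(-22 - 1/q))
N = -5896/4781 (N = -6/7 + (-1*31*(27 + 31)/(1 + 22*31))/7 = -6/7 + (-1*31*58/(1 + 682))/7 = -6/7 + (-1*31*58/683)/7 = -6/7 + (-1*31*1/683*58)/7 = -6/7 + (⅐)*(-1798/683) = -6/7 - 1798/4781 = -5896/4781 ≈ -1.2332)
v(P, U) = 29480/4781 (v(P, U) = -5*(-5896/4781) = 29480/4781)
1/(3173034 + v(-961, -1732)) = 1/(3173034 + 29480/4781) = 1/(15170305034/4781) = 4781/15170305034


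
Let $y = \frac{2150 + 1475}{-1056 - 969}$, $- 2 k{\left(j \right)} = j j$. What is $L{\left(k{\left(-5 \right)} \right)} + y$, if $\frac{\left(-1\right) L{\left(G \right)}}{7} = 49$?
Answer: $- \frac{27928}{81} \approx -344.79$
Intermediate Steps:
$k{\left(j \right)} = - \frac{j^{2}}{2}$ ($k{\left(j \right)} = - \frac{j j}{2} = - \frac{j^{2}}{2}$)
$L{\left(G \right)} = -343$ ($L{\left(G \right)} = \left(-7\right) 49 = -343$)
$y = - \frac{145}{81}$ ($y = \frac{3625}{-2025} = 3625 \left(- \frac{1}{2025}\right) = - \frac{145}{81} \approx -1.7901$)
$L{\left(k{\left(-5 \right)} \right)} + y = -343 - \frac{145}{81} = - \frac{27928}{81}$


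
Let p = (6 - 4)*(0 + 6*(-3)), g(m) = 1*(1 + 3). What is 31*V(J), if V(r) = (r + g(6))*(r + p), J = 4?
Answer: -7936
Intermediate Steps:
g(m) = 4 (g(m) = 1*4 = 4)
p = -36 (p = 2*(0 - 18) = 2*(-18) = -36)
V(r) = (-36 + r)*(4 + r) (V(r) = (r + 4)*(r - 36) = (4 + r)*(-36 + r) = (-36 + r)*(4 + r))
31*V(J) = 31*(-144 + 4² - 32*4) = 31*(-144 + 16 - 128) = 31*(-256) = -7936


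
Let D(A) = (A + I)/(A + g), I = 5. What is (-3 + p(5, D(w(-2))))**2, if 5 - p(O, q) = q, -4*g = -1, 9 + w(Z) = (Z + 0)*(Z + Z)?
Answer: 484/9 ≈ 53.778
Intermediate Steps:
w(Z) = -9 + 2*Z**2 (w(Z) = -9 + (Z + 0)*(Z + Z) = -9 + Z*(2*Z) = -9 + 2*Z**2)
g = 1/4 (g = -1/4*(-1) = 1/4 ≈ 0.25000)
D(A) = (5 + A)/(1/4 + A) (D(A) = (A + 5)/(A + 1/4) = (5 + A)/(1/4 + A))
p(O, q) = 5 - q
(-3 + p(5, D(w(-2))))**2 = (-3 + (5 - 4*(5 + (-9 + 2*(-2)**2))/(1 + 4*(-9 + 2*(-2)**2))))**2 = (-3 + (5 - 4*(5 + (-9 + 2*4))/(1 + 4*(-9 + 2*4))))**2 = (-3 + (5 - 4*(5 + (-9 + 8))/(1 + 4*(-9 + 8))))**2 = (-3 + (5 - 4*(5 - 1)/(1 + 4*(-1))))**2 = (-3 + (5 - 4*4/(1 - 4)))**2 = (-3 + (5 - 4*4/(-3)))**2 = (-3 + (5 - 4*(-1)*4/3))**2 = (-3 + (5 - 1*(-16/3)))**2 = (-3 + (5 + 16/3))**2 = (-3 + 31/3)**2 = (22/3)**2 = 484/9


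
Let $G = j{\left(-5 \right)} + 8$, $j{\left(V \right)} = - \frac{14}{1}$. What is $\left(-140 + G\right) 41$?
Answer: $-5986$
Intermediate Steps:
$j{\left(V \right)} = -14$ ($j{\left(V \right)} = \left(-14\right) 1 = -14$)
$G = -6$ ($G = -14 + 8 = -6$)
$\left(-140 + G\right) 41 = \left(-140 - 6\right) 41 = \left(-146\right) 41 = -5986$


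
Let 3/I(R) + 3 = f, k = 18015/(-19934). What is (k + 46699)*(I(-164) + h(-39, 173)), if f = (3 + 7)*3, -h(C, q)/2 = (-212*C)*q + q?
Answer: -23969844318499915/179406 ≈ -1.3361e+11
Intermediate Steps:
k = -18015/19934 (k = 18015*(-1/19934) = -18015/19934 ≈ -0.90373)
h(C, q) = -2*q + 424*C*q (h(C, q) = -2*((-212*C)*q + q) = -2*(-212*C*q + q) = -2*(q - 212*C*q) = -2*q + 424*C*q)
f = 30 (f = 10*3 = 30)
I(R) = 1/9 (I(R) = 3/(-3 + 30) = 3/27 = 3*(1/27) = 1/9)
(k + 46699)*(I(-164) + h(-39, 173)) = (-18015/19934 + 46699)*(1/9 + 2*173*(-1 + 212*(-39))) = 930879851*(1/9 + 2*173*(-1 - 8268))/19934 = 930879851*(1/9 + 2*173*(-8269))/19934 = 930879851*(1/9 - 2861074)/19934 = (930879851/19934)*(-25749665/9) = -23969844318499915/179406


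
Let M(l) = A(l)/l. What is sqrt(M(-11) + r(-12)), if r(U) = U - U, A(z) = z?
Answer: 1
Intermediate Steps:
r(U) = 0
M(l) = 1 (M(l) = l/l = 1)
sqrt(M(-11) + r(-12)) = sqrt(1 + 0) = sqrt(1) = 1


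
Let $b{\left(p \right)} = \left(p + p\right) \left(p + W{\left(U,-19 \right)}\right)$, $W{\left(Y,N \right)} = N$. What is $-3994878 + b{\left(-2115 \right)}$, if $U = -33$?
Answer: $5031942$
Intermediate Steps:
$b{\left(p \right)} = 2 p \left(-19 + p\right)$ ($b{\left(p \right)} = \left(p + p\right) \left(p - 19\right) = 2 p \left(-19 + p\right)$)
$-3994878 + b{\left(-2115 \right)} = -3994878 + 2 \left(-2115\right) \left(-19 - 2115\right) = -3994878 + 2 \left(-2115\right) \left(-2134\right) = -3994878 + 9026820 = 5031942$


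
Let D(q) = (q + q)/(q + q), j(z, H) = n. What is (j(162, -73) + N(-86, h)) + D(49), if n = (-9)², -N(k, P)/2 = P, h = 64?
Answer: -46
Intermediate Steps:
N(k, P) = -2*P
n = 81
j(z, H) = 81
D(q) = 1 (D(q) = (2*q)/((2*q)) = (2*q)*(1/(2*q)) = 1)
(j(162, -73) + N(-86, h)) + D(49) = (81 - 2*64) + 1 = (81 - 128) + 1 = -47 + 1 = -46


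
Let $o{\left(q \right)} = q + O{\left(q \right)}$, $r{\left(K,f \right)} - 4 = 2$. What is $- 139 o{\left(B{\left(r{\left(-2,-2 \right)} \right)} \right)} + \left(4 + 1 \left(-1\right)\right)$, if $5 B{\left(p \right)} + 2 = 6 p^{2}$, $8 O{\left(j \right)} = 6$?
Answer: $- \frac{121009}{20} \approx -6050.5$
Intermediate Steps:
$r{\left(K,f \right)} = 6$ ($r{\left(K,f \right)} = 4 + 2 = 6$)
$O{\left(j \right)} = \frac{3}{4}$ ($O{\left(j \right)} = \frac{1}{8} \cdot 6 = \frac{3}{4}$)
$B{\left(p \right)} = - \frac{2}{5} + \frac{6 p^{2}}{5}$
$o{\left(q \right)} = \frac{3}{4} + q$ ($o{\left(q \right)} = q + \frac{3}{4} = \frac{3}{4} + q$)
$- 139 o{\left(B{\left(r{\left(-2,-2 \right)} \right)} \right)} + \left(4 + 1 \left(-1\right)\right) = - 139 \left(\frac{3}{4} - \left(\frac{2}{5} - \frac{6 \cdot 6^{2}}{5}\right)\right) + \left(4 + 1 \left(-1\right)\right) = - 139 \left(\frac{3}{4} + \left(- \frac{2}{5} + \frac{6}{5} \cdot 36\right)\right) + \left(4 - 1\right) = - 139 \left(\frac{3}{4} + \left(- \frac{2}{5} + \frac{216}{5}\right)\right) + 3 = - 139 \left(\frac{3}{4} + \frac{214}{5}\right) + 3 = \left(-139\right) \frac{871}{20} + 3 = - \frac{121069}{20} + 3 = - \frac{121009}{20}$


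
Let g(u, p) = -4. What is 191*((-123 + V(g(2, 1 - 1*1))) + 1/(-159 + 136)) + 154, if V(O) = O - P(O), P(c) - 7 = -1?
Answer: -580918/23 ≈ -25257.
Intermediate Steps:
P(c) = 6 (P(c) = 7 - 1 = 6)
V(O) = -6 + O (V(O) = O - 1*6 = O - 6 = -6 + O)
191*((-123 + V(g(2, 1 - 1*1))) + 1/(-159 + 136)) + 154 = 191*((-123 + (-6 - 4)) + 1/(-159 + 136)) + 154 = 191*((-123 - 10) + 1/(-23)) + 154 = 191*(-133 - 1/23) + 154 = 191*(-3060/23) + 154 = -584460/23 + 154 = -580918/23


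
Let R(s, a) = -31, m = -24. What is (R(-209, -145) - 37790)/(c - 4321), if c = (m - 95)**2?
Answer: -12607/3280 ≈ -3.8436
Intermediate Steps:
c = 14161 (c = (-24 - 95)**2 = (-119)**2 = 14161)
(R(-209, -145) - 37790)/(c - 4321) = (-31 - 37790)/(14161 - 4321) = -37821/9840 = -37821*1/9840 = -12607/3280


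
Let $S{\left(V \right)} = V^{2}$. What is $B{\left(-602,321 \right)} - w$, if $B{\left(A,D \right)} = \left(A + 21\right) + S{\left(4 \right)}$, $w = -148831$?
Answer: $148266$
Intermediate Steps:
$B{\left(A,D \right)} = 37 + A$ ($B{\left(A,D \right)} = \left(A + 21\right) + 4^{2} = \left(21 + A\right) + 16 = 37 + A$)
$B{\left(-602,321 \right)} - w = \left(37 - 602\right) - -148831 = -565 + 148831 = 148266$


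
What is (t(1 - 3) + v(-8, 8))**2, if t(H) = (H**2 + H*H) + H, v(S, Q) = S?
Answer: 4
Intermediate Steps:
t(H) = H + 2*H**2 (t(H) = (H**2 + H**2) + H = 2*H**2 + H = H + 2*H**2)
(t(1 - 3) + v(-8, 8))**2 = ((1 - 3)*(1 + 2*(1 - 3)) - 8)**2 = (-2*(1 + 2*(-2)) - 8)**2 = (-2*(1 - 4) - 8)**2 = (-2*(-3) - 8)**2 = (6 - 8)**2 = (-2)**2 = 4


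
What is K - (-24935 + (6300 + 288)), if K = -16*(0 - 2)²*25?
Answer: 16747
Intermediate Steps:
K = -1600 (K = -16*(-2)²*25 = -16*4*25 = -64*25 = -1600)
K - (-24935 + (6300 + 288)) = -1600 - (-24935 + (6300 + 288)) = -1600 - (-24935 + 6588) = -1600 - 1*(-18347) = -1600 + 18347 = 16747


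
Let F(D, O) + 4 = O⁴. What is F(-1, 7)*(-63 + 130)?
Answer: 160599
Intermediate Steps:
F(D, O) = -4 + O⁴
F(-1, 7)*(-63 + 130) = (-4 + 7⁴)*(-63 + 130) = (-4 + 2401)*67 = 2397*67 = 160599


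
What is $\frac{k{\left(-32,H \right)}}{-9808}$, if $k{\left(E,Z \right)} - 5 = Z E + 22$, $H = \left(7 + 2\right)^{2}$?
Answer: $\frac{2565}{9808} \approx 0.26152$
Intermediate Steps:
$H = 81$ ($H = 9^{2} = 81$)
$k{\left(E,Z \right)} = 27 + E Z$ ($k{\left(E,Z \right)} = 5 + \left(Z E + 22\right) = 5 + \left(E Z + 22\right) = 5 + \left(22 + E Z\right) = 27 + E Z$)
$\frac{k{\left(-32,H \right)}}{-9808} = \frac{27 - 2592}{-9808} = \left(27 - 2592\right) \left(- \frac{1}{9808}\right) = \left(-2565\right) \left(- \frac{1}{9808}\right) = \frac{2565}{9808}$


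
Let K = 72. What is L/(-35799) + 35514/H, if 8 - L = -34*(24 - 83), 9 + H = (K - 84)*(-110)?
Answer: 141553896/5214721 ≈ 27.145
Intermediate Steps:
H = 1311 (H = -9 + (72 - 84)*(-110) = -9 - 12*(-110) = -9 + 1320 = 1311)
L = -1998 (L = 8 - (-34)*(24 - 83) = 8 - (-34)*(-59) = 8 - 1*2006 = 8 - 2006 = -1998)
L/(-35799) + 35514/H = -1998/(-35799) + 35514/1311 = -1998*(-1/35799) + 35514*(1/1311) = 666/11933 + 11838/437 = 141553896/5214721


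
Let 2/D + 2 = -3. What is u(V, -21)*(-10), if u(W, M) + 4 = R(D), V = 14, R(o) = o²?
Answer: 192/5 ≈ 38.400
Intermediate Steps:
D = -⅖ (D = 2/(-2 - 3) = 2/(-5) = 2*(-⅕) = -⅖ ≈ -0.40000)
u(W, M) = -96/25 (u(W, M) = -4 + (-⅖)² = -4 + 4/25 = -96/25)
u(V, -21)*(-10) = -96/25*(-10) = 192/5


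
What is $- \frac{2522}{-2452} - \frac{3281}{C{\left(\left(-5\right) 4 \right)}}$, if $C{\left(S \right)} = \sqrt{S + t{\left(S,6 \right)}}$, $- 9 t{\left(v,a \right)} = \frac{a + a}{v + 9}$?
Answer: $\frac{1261}{1226} + \frac{3281 i \sqrt{1353}}{164} \approx 1.0285 + 735.89 i$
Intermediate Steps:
$t{\left(v,a \right)} = - \frac{2 a}{9 \left(9 + v\right)}$ ($t{\left(v,a \right)} = - \frac{\left(a + a\right) \frac{1}{v + 9}}{9} = - \frac{2 a \frac{1}{9 + v}}{9} = - \frac{2 a}{9 \left(9 + v\right)}$)
$C{\left(S \right)} = \sqrt{S - \frac{12}{81 + 9 S}}$
$- \frac{2522}{-2452} - \frac{3281}{C{\left(\left(-5\right) 4 \right)}} = - \frac{2522}{-2452} - \frac{3281}{\frac{1}{3} \sqrt{3} \sqrt{- \frac{4}{9 - 20} + 3 \left(\left(-5\right) 4\right)}} = \left(-2522\right) \left(- \frac{1}{2452}\right) - \frac{3281}{\frac{1}{3} \sqrt{3} \sqrt{- \frac{4}{9 - 20} + 3 \left(-20\right)}} = \frac{1261}{1226} - \frac{3281}{\frac{1}{3} \sqrt{3} \sqrt{- \frac{4}{-11} - 60}} = \frac{1261}{1226} - \frac{3281}{\frac{1}{3} \sqrt{3} \sqrt{\left(-4\right) \left(- \frac{1}{11}\right) - 60}} = \frac{1261}{1226} - \frac{3281}{\frac{1}{3} \sqrt{3} \sqrt{\frac{4}{11} - 60}} = \frac{1261}{1226} - \frac{3281}{\frac{1}{3} \sqrt{3} \sqrt{- \frac{656}{11}}} = \frac{1261}{1226} - \frac{3281}{\frac{1}{3} \sqrt{3} \frac{4 i \sqrt{451}}{11}} = \frac{1261}{1226} - \frac{3281}{\frac{4}{33} i \sqrt{1353}} = \frac{1261}{1226} - 3281 \left(- \frac{i \sqrt{1353}}{164}\right) = \frac{1261}{1226} + \frac{3281 i \sqrt{1353}}{164}$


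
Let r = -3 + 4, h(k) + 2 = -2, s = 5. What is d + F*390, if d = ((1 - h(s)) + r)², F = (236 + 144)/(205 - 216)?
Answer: -147804/11 ≈ -13437.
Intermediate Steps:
h(k) = -4 (h(k) = -2 - 2 = -4)
F = -380/11 (F = 380/(-11) = 380*(-1/11) = -380/11 ≈ -34.545)
r = 1
d = 36 (d = ((1 - 1*(-4)) + 1)² = ((1 + 4) + 1)² = (5 + 1)² = 6² = 36)
d + F*390 = 36 - 380/11*390 = 36 - 148200/11 = -147804/11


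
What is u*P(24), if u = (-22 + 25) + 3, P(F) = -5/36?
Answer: -5/6 ≈ -0.83333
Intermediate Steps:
P(F) = -5/36 (P(F) = -5*1/36 = -5/36)
u = 6 (u = 3 + 3 = 6)
u*P(24) = 6*(-5/36) = -5/6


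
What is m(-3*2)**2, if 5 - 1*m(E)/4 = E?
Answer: 1936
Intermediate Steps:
m(E) = 20 - 4*E
m(-3*2)**2 = (20 - (-12)*2)**2 = (20 - 4*(-6))**2 = (20 + 24)**2 = 44**2 = 1936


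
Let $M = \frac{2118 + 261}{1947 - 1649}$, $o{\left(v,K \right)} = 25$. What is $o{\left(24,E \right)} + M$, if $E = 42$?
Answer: $\frac{9829}{298} \approx 32.983$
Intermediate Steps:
$M = \frac{2379}{298} \approx 7.9832$
$o{\left(24,E \right)} + M = 25 + \frac{2379}{298} = \frac{9829}{298}$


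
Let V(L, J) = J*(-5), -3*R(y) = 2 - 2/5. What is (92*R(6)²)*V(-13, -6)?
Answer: 11776/15 ≈ 785.07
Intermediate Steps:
R(y) = -8/15 (R(y) = -(2 - 2/5)/3 = -(2 - 1*⅖)/3 = -(2 - ⅖)/3 = -⅓*8/5 = -8/15)
V(L, J) = -5*J
(92*R(6)²)*V(-13, -6) = (92*(-8/15)²)*(-5*(-6)) = (92*(64/225))*30 = (5888/225)*30 = 11776/15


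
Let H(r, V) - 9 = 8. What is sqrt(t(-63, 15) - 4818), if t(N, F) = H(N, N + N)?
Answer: I*sqrt(4801) ≈ 69.289*I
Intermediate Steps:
H(r, V) = 17 (H(r, V) = 9 + 8 = 17)
t(N, F) = 17
sqrt(t(-63, 15) - 4818) = sqrt(17 - 4818) = sqrt(-4801) = I*sqrt(4801)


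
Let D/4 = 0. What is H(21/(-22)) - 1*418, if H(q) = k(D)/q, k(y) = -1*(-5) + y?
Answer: -8888/21 ≈ -423.24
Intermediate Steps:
D = 0 (D = 4*0 = 0)
k(y) = 5 + y
H(q) = 5/q (H(q) = (5 + 0)/q = 5/q)
H(21/(-22)) - 1*418 = 5/((21/(-22))) - 1*418 = 5/((21*(-1/22))) - 418 = 5/(-21/22) - 418 = 5*(-22/21) - 418 = -110/21 - 418 = -8888/21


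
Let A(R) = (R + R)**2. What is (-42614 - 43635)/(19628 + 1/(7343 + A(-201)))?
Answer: -14571509803/3316091717 ≈ -4.3942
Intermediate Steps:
A(R) = 4*R**2 (A(R) = (2*R)**2 = 4*R**2)
(-42614 - 43635)/(19628 + 1/(7343 + A(-201))) = (-42614 - 43635)/(19628 + 1/(7343 + 4*(-201)**2)) = -86249/(19628 + 1/(7343 + 4*40401)) = -86249/(19628 + 1/(7343 + 161604)) = -86249/(19628 + 1/168947) = -86249/3316091717/168947 = -86249*168947/3316091717 = -14571509803/3316091717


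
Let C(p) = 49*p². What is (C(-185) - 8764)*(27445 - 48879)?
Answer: -35757506274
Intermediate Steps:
(C(-185) - 8764)*(27445 - 48879) = (49*(-185)² - 8764)*(27445 - 48879) = (49*34225 - 8764)*(-21434) = (1677025 - 8764)*(-21434) = 1668261*(-21434) = -35757506274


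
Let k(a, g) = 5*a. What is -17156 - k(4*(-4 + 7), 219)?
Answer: -17216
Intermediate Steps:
-17156 - k(4*(-4 + 7), 219) = -17156 - 5*4*(-4 + 7) = -17156 - 5*4*3 = -17156 - 5*12 = -17156 - 1*60 = -17156 - 60 = -17216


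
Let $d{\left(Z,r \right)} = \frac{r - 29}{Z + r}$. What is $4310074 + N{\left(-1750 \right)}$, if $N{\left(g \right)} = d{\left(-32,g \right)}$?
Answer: $\frac{2560184549}{594} \approx 4.3101 \cdot 10^{6}$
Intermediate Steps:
$d{\left(Z,r \right)} = \frac{-29 + r}{Z + r}$
$N{\left(g \right)} = \frac{-29 + g}{-32 + g}$
$4310074 + N{\left(-1750 \right)} = 4310074 + \frac{-29 - 1750}{-32 - 1750} = 4310074 + \frac{1}{-1782} \left(-1779\right) = 4310074 - - \frac{593}{594} = 4310074 + \frac{593}{594} = \frac{2560184549}{594}$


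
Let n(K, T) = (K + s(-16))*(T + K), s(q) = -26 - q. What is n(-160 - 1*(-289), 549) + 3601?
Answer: 84283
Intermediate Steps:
n(K, T) = (-10 + K)*(K + T) (n(K, T) = (K + (-26 - 1*(-16)))*(T + K) = (K + (-26 + 16))*(K + T) = (K - 10)*(K + T) = (-10 + K)*(K + T))
n(-160 - 1*(-289), 549) + 3601 = ((-160 - 1*(-289))² - 10*(-160 - 1*(-289)) - 10*549 + (-160 - 1*(-289))*549) + 3601 = ((-160 + 289)² - 10*(-160 + 289) - 5490 + (-160 + 289)*549) + 3601 = (129² - 10*129 - 5490 + 129*549) + 3601 = (16641 - 1290 - 5490 + 70821) + 3601 = 80682 + 3601 = 84283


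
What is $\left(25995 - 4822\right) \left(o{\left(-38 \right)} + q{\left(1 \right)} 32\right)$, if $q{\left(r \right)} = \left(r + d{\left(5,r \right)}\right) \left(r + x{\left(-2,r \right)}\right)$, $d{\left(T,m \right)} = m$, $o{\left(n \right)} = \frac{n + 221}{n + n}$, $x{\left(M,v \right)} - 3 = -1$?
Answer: $\frac{305081757}{76} \approx 4.0142 \cdot 10^{6}$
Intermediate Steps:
$x{\left(M,v \right)} = 2$ ($x{\left(M,v \right)} = 3 - 1 = 2$)
$o{\left(n \right)} = \frac{221 + n}{2 n}$
$q{\left(r \right)} = 2 r \left(2 + r\right)$ ($q{\left(r \right)} = \left(r + r\right) \left(r + 2\right) = 2 r \left(2 + r\right)$)
$\left(25995 - 4822\right) \left(o{\left(-38 \right)} + q{\left(1 \right)} 32\right) = \left(25995 - 4822\right) \left(\frac{221 - 38}{2 \left(-38\right)} + 2 \cdot 1 \left(2 + 1\right) 32\right) = 21173 \left(\frac{1}{2} \left(- \frac{1}{38}\right) 183 + 2 \cdot 1 \cdot 3 \cdot 32\right) = 21173 \left(- \frac{183}{76} + 6 \cdot 32\right) = 21173 \left(- \frac{183}{76} + 192\right) = 21173 \cdot \frac{14409}{76} = \frac{305081757}{76}$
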